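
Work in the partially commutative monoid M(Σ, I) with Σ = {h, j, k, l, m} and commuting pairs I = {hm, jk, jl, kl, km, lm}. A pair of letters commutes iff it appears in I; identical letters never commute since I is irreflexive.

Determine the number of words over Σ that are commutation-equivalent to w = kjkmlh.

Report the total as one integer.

#0=k has no predecessor
#1=j has no predecessor
#2=k depends on [0:k]
#3=m depends on [1:j]
#4=l has no predecessor
#5=h depends on [1:j, 2:k, 4:l]
sources: [0:k, 1:j, 4:l]
N(rest) = Σ N(rest − s) over sources s of rest; N(one piece) = 1:
  size 1 → [3]=1  [5]=1
  size 2 → [2,5]=1  [3,5]=2  [4,5]=1
  size 3 → [0,2,5]=1  [1,3,5]=2  [2,3,5]=3  [2,4,5]=2  [3,4,5]=3
  size 4 → [0,2,3,5]=4  [0,2,4,5]=3  [1,2,3,5]=5  [1,3,4,5]=5  [2,3,4,5]=8
  first=0(k) contributes 18
  first=1(j) contributes 15
  first=4(l) contributes 9
|[w]| = 42

42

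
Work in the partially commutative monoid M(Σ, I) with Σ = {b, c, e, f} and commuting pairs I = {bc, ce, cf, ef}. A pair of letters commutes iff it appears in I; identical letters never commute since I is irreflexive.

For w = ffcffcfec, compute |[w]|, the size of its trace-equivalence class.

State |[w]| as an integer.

0(f) covers ∅
1(f) covers 0:f
2(c) covers ∅
3(f) covers 1:f
4(f) covers 3:f
5(c) covers 2:c
6(f) covers 4:f
7(e) covers ∅
8(c) covers 5:c
floor of heap: 0:f, 2:c, 7:e
completions by unplaced set U, small U first (add the entries for U minus each lowest piece of U):
  |U|=1: {6}:1  {7}:1  {8}:1
  |U|=2: {4,6}:1  {5,8}:1  {6,7}:2  {6,8}:2  {7,8}:2
  |U|=3: {2,5,8}:1  {3,4,6}:1  {4,6,7}:3  {4,6,8}:3  {5,6,8}:3  {5,7,8}:3  {6,7,8}:6
  |U|=4: {1,3,4,6}:1  {2,5,6,8}:4  {2,5,7,8}:4  {3,4,6,7}:4  {3,4,6,8}:4  {4,5,6,8}:6  {4,6,7,8}:12  {5,6,7,8}:12
  |U|=5: {0,1,3,4,6}:1  {1,3,4,6,7}:5  {1,3,4,6,8}:5  {2,4,5,6,8}:10  {2,5,6,7,8}:20  {3,4,5,6,8}:10  {3,4,6,7,8}:20  {4,5,6,7,8}:30
  |U|=6: {0,1,3,4,6,7}:6  {0,1,3,4,6,8}:6  {1,3,4,5,6,8}:15  {1,3,4,6,7,8}:30  {2,3,4,5,6,8}:20  {2,4,5,6,7,8}:60  {3,4,5,6,7,8}:60
  |U|=7: {0,1,3,4,5,6,8}:21  {0,1,3,4,6,7,8}:42  {1,2,3,4,5,6,8}:35  {1,3,4,5,6,7,8}:105  {2,3,4,5,6,7,8}:140
  start at 0(f): 280
  start at 2(c): 168
  start at 7(e): 56
sum over floor = 504

504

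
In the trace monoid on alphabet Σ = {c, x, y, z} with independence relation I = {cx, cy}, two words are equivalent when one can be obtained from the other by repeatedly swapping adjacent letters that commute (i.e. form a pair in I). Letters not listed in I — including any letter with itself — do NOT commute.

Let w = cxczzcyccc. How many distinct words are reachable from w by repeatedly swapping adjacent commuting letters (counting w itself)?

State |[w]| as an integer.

15

0(c) covers ∅
1(x) covers ∅
2(c) covers 0:c
3(z) covers 1:x, 2:c
4(z) covers 3:z
5(c) covers 4:z
6(y) covers 4:z
7(c) covers 5:c
8(c) covers 7:c
9(c) covers 8:c
floor of heap: 0:c, 1:x
completions by unplaced set U, small U first (add the entries for U minus each lowest piece of U):
  |U|=1: {6}:1  {9}:1
  |U|=2: {6,9}:2  {8,9}:1
  |U|=3: {6,8,9}:3  {7,8,9}:1
  |U|=4: {5,7,8,9}:1  {6,7,8,9}:4
  |U|=5: {5,6,7,8,9}:5
  |U|=6: {4,5,6,7,8,9}:5
  |U|=7: {3,4,5,6,7,8,9}:5
  |U|=8: {1,3,4,5,6,7,8,9}:5  {2,3,4,5,6,7,8,9}:5
  start at 0(c): 10
  start at 1(x): 5
sum over floor = 15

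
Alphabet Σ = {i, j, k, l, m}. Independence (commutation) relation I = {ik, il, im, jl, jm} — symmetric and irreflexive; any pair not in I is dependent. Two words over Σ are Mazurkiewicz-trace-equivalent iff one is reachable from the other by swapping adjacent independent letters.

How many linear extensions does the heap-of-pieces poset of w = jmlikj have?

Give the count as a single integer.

9

drop 0:j onto floor
drop 1:m onto floor
drop 2:l onto {1:m}
drop 3:i onto {0:j}
drop 4:k onto {0:j, 2:l}
drop 5:j onto {3:i, 4:k}
ground layer = {0:j, 1:m}
drop-orders for the pieces not yet dropped (sum over which currently-grounded one goes next):
  1 to go: {5} 1
  2 to go: {3,5} 1  {4,5} 1
  3 to go: {2,4,5} 1  {3,4,5} 2
  4 to go: {0,3,4,5} 2  {1,2,4,5} 1  {2,3,4,5} 3
  if 0:j drops first: 4 orders
  if 1:m drops first: 5 orders
heap linearizations: 9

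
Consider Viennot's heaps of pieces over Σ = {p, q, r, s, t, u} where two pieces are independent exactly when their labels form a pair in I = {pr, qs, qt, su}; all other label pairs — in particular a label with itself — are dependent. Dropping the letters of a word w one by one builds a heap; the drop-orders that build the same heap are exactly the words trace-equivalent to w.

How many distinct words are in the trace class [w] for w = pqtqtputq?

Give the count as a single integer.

piece 0:p — minimal
piece 1:q rests on {0:p}
piece 2:t rests on {0:p}
piece 3:q rests on {1:q}
piece 4:t rests on {2:t}
piece 5:p rests on {3:q, 4:t}
piece 6:u rests on {5:p}
piece 7:t rests on {6:u}
piece 8:q rests on {6:u}
minimal pieces: {0:p}
ways to finish when only these pieces remain (= sum over removing one remaining piece with nothing left below it):
  1 left: {7}→1  {8}→1
  2 left: {7,8}→2
  3 left: {6,7,8}→2
  4 left: {5,6,7,8}→2
  5 left: {3,5,6,7,8}→2  {4,5,6,7,8}→2
  6 left: {1,3,5,6,7,8}→2  {2,4,5,6,7,8}→2  {3,4,5,6,7,8}→4
  7 left: {1,3,4,5,6,7,8}→6  {2,3,4,5,6,7,8}→6
  placing 0:p first → 12 extensions

12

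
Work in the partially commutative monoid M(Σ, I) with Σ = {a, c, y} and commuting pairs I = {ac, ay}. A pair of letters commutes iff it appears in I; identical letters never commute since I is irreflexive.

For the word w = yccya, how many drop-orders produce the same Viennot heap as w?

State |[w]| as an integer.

5

drop 0:y onto floor
drop 1:c onto {0:y}
drop 2:c onto {1:c}
drop 3:y onto {2:c}
drop 4:a onto floor
ground layer = {0:y, 4:a}
drop-orders for the pieces not yet dropped (sum over which currently-grounded one goes next):
  1 to go: {3} 1  {4} 1
  2 to go: {2,3} 1  {3,4} 2
  3 to go: {1,2,3} 1  {2,3,4} 3
  if 0:y drops first: 4 orders
  if 4:a drops first: 1 orders
heap linearizations: 5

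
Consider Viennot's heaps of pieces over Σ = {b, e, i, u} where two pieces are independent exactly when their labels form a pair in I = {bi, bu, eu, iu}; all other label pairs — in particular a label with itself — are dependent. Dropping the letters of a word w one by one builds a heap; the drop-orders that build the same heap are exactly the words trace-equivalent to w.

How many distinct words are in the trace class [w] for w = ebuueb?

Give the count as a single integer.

15

0(e) covers ∅
1(b) covers 0:e
2(u) covers ∅
3(u) covers 2:u
4(e) covers 1:b
5(b) covers 4:e
floor of heap: 0:e, 2:u
completions by unplaced set U, small U first (add the entries for U minus each lowest piece of U):
  |U|=1: {3}:1  {5}:1
  |U|=2: {2,3}:1  {3,5}:2  {4,5}:1
  |U|=3: {1,4,5}:1  {2,3,5}:3  {3,4,5}:3
  |U|=4: {0,1,4,5}:1  {1,3,4,5}:4  {2,3,4,5}:6
  start at 0(e): 10
  start at 2(u): 5
sum over floor = 15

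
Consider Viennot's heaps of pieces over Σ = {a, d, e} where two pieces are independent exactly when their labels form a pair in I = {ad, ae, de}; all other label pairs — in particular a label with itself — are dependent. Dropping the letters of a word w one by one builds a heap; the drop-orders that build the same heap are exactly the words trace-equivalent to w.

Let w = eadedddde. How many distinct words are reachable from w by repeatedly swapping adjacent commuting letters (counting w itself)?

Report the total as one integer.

504

0(e) covers ∅
1(a) covers ∅
2(d) covers ∅
3(e) covers 0:e
4(d) covers 2:d
5(d) covers 4:d
6(d) covers 5:d
7(d) covers 6:d
8(e) covers 3:e
floor of heap: 0:e, 1:a, 2:d
completions by unplaced set U, small U first (add the entries for U minus each lowest piece of U):
  |U|=1: {1}:1  {7}:1  {8}:1
  |U|=2: {1,7}:2  {1,8}:2  {3,8}:1  {6,7}:1  {7,8}:2
  |U|=3: {0,3,8}:1  {1,3,8}:3  {1,6,7}:3  {1,7,8}:6  {3,7,8}:3  {5,6,7}:1  {6,7,8}:3
  |U|=4: {0,1,3,8}:4  {0,3,7,8}:4  {1,3,7,8}:12  {1,5,6,7}:4  {1,6,7,8}:12  {3,6,7,8}:6  {4,5,6,7}:1  {5,6,7,8}:4
  |U|=5: {0,1,3,7,8}:20  {0,3,6,7,8}:10  {1,3,6,7,8}:30  {1,4,5,6,7}:5  {1,5,6,7,8}:20  {2,4,5,6,7}:1  {3,5,6,7,8}:10  {4,5,6,7,8}:5
  |U|=6: {0,1,3,6,7,8}:60  {0,3,5,6,7,8}:20  {1,2,4,5,6,7}:6  {1,3,5,6,7,8}:60  {1,4,5,6,7,8}:30  {2,4,5,6,7,8}:6  {3,4,5,6,7,8}:15
  |U|=7: {0,1,3,5,6,7,8}:140  {0,3,4,5,6,7,8}:35  {1,2,4,5,6,7,8}:42  {1,3,4,5,6,7,8}:105  {2,3,4,5,6,7,8}:21
  start at 0(e): 168
  start at 1(a): 56
  start at 2(d): 280
sum over floor = 504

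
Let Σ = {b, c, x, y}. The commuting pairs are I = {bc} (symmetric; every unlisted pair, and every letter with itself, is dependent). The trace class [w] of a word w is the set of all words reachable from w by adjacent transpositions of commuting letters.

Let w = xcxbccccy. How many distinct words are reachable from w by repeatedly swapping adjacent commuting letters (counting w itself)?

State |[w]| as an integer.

5

0(x) covers ∅
1(c) covers 0:x
2(x) covers 1:c
3(b) covers 2:x
4(c) covers 2:x
5(c) covers 4:c
6(c) covers 5:c
7(c) covers 6:c
8(y) covers 3:b, 7:c
floor of heap: 0:x
completions by unplaced set U, small U first (add the entries for U minus each lowest piece of U):
  |U|=1: {8}:1
  |U|=2: {3,8}:1  {7,8}:1
  |U|=3: {3,7,8}:2  {6,7,8}:1
  |U|=4: {3,6,7,8}:3  {5,6,7,8}:1
  |U|=5: {3,5,6,7,8}:4  {4,5,6,7,8}:1
  |U|=6: {3,4,5,6,7,8}:5
  |U|=7: {2,3,4,5,6,7,8}:5
  start at 0(x): 5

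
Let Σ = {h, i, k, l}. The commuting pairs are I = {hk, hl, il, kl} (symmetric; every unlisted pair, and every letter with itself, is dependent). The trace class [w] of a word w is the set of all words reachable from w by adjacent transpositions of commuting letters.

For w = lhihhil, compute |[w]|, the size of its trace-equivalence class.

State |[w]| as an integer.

#0=l has no predecessor
#1=h has no predecessor
#2=i depends on [1:h]
#3=h depends on [2:i]
#4=h depends on [3:h]
#5=i depends on [4:h]
#6=l depends on [0:l]
sources: [0:l, 1:h]
N(rest) = Σ N(rest − s) over sources s of rest; N(one piece) = 1:
  size 1 → [5]=1  [6]=1
  size 2 → [0,6]=1  [4,5]=1  [5,6]=2
  size 3 → [0,5,6]=3  [3,4,5]=1  [4,5,6]=3
  size 4 → [0,4,5,6]=6  [2,3,4,5]=1  [3,4,5,6]=4
  size 5 → [0,3,4,5,6]=10  [1,2,3,4,5]=1  [2,3,4,5,6]=5
  first=0(l) contributes 6
  first=1(h) contributes 15
|[w]| = 21

21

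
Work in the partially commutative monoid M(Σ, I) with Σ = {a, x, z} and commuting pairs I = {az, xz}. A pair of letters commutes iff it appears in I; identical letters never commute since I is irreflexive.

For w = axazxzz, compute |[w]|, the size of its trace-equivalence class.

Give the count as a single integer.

#0=a has no predecessor
#1=x depends on [0:a]
#2=a depends on [1:x]
#3=z has no predecessor
#4=x depends on [2:a]
#5=z depends on [3:z]
#6=z depends on [5:z]
sources: [0:a, 3:z]
N(rest) = Σ N(rest − s) over sources s of rest; N(one piece) = 1:
  size 1 → [4]=1  [6]=1
  size 2 → [2,4]=1  [4,6]=2  [5,6]=1
  size 3 → [1,2,4]=1  [2,4,6]=3  [3,5,6]=1  [4,5,6]=3
  size 4 → [0,1,2,4]=1  [1,2,4,6]=4  [2,4,5,6]=6  [3,4,5,6]=4
  size 5 → [0,1,2,4,6]=5  [1,2,4,5,6]=10  [2,3,4,5,6]=10
  first=0(a) contributes 20
  first=3(z) contributes 15
|[w]| = 35

35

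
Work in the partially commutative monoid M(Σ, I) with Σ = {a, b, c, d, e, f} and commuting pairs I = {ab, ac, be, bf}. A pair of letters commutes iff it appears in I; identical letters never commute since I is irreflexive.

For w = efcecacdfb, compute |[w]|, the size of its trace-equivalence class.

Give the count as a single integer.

piece 0:e — minimal
piece 1:f rests on {0:e}
piece 2:c rests on {1:f}
piece 3:e rests on {2:c}
piece 4:c rests on {3:e}
piece 5:a rests on {3:e}
piece 6:c rests on {4:c}
piece 7:d rests on {5:a, 6:c}
piece 8:f rests on {7:d}
piece 9:b rests on {7:d}
minimal pieces: {0:e}
ways to finish when only these pieces remain (= sum over removing one remaining piece with nothing left below it):
  1 left: {8}→1  {9}→1
  2 left: {8,9}→2
  3 left: {7,8,9}→2
  4 left: {5,7,8,9}→2  {6,7,8,9}→2
  5 left: {4,6,7,8,9}→2  {5,6,7,8,9}→4
  6 left: {4,5,6,7,8,9}→6
  7 left: {3,4,5,6,7,8,9}→6
  8 left: {2,3,4,5,6,7,8,9}→6
  placing 0:e first → 6 extensions

6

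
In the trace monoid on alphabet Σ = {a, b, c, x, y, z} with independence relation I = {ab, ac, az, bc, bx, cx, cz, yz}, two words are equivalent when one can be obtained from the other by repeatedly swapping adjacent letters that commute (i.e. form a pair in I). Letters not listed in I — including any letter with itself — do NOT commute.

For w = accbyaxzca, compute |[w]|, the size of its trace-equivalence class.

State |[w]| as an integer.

0(a) covers ∅
1(c) covers ∅
2(c) covers 1:c
3(b) covers ∅
4(y) covers 0:a, 2:c, 3:b
5(a) covers 4:y
6(x) covers 5:a
7(z) covers 6:x
8(c) covers 4:y
9(a) covers 6:x
floor of heap: 0:a, 1:c, 3:b
completions by unplaced set U, small U first (add the entries for U minus each lowest piece of U):
  |U|=1: {7}:1  {8}:1  {9}:1
  |U|=2: {7,8}:2  {7,9}:2  {8,9}:2
  |U|=3: {6,7,9}:2  {7,8,9}:6
  |U|=4: {5,6,7,9}:2  {6,7,8,9}:8
  |U|=5: {5,6,7,8,9}:10
  |U|=6: {4,5,6,7,8,9}:10
  |U|=7: {0,4,5,6,7,8,9}:10  {2,4,5,6,7,8,9}:10  {3,4,5,6,7,8,9}:10
  |U|=8: {0,2,4,5,6,7,8,9}:20  {0,3,4,5,6,7,8,9}:20  {1,2,4,5,6,7,8,9}:10  {2,3,4,5,6,7,8,9}:20
  start at 0(a): 30
  start at 1(c): 60
  start at 3(b): 30
sum over floor = 120

120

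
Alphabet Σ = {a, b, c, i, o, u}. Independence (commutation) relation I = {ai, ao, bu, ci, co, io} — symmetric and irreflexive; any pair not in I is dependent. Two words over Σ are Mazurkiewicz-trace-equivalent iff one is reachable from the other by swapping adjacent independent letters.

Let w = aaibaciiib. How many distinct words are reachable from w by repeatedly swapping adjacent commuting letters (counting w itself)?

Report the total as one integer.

piece 0:a — minimal
piece 1:a rests on {0:a}
piece 2:i — minimal
piece 3:b rests on {1:a, 2:i}
piece 4:a rests on {3:b}
piece 5:c rests on {4:a}
piece 6:i rests on {3:b}
piece 7:i rests on {6:i}
piece 8:i rests on {7:i}
piece 9:b rests on {5:c, 8:i}
minimal pieces: {0:a, 2:i}
ways to finish when only these pieces remain (= sum over removing one remaining piece with nothing left below it):
  1 left: {9}→1
  2 left: {5,9}→1  {8,9}→1
  3 left: {4,5,9}→1  {5,8,9}→2  {7,8,9}→1
  4 left: {4,5,8,9}→3  {5,7,8,9}→3  {6,7,8,9}→1
  5 left: {4,5,7,8,9}→6  {5,6,7,8,9}→4
  6 left: {4,5,6,7,8,9}→10
  7 left: {3,4,5,6,7,8,9}→10
  8 left: {1,3,4,5,6,7,8,9}→10  {2,3,4,5,6,7,8,9}→10
  placing 0:a first → 20 extensions
  placing 2:i first → 10 extensions
total linear extensions = 30

30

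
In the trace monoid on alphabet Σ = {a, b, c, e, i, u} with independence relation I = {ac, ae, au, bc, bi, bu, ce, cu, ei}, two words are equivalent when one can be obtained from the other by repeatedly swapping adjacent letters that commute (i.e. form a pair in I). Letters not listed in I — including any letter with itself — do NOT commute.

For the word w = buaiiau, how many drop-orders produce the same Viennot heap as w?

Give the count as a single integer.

0(b) covers ∅
1(u) covers ∅
2(a) covers 0:b
3(i) covers 1:u, 2:a
4(i) covers 3:i
5(a) covers 4:i
6(u) covers 4:i
floor of heap: 0:b, 1:u
completions by unplaced set U, small U first (add the entries for U minus each lowest piece of U):
  |U|=1: {5}:1  {6}:1
  |U|=2: {5,6}:2
  |U|=3: {4,5,6}:2
  |U|=4: {3,4,5,6}:2
  |U|=5: {1,3,4,5,6}:2  {2,3,4,5,6}:2
  start at 0(b): 4
  start at 1(u): 2
sum over floor = 6

6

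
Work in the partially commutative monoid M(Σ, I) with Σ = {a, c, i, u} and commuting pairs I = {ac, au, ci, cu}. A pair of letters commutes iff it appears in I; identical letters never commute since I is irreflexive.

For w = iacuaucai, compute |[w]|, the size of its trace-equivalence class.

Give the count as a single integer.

360

0(i) covers ∅
1(a) covers 0:i
2(c) covers ∅
3(u) covers 0:i
4(a) covers 1:a
5(u) covers 3:u
6(c) covers 2:c
7(a) covers 4:a
8(i) covers 5:u, 7:a
floor of heap: 0:i, 2:c
completions by unplaced set U, small U first (add the entries for U minus each lowest piece of U):
  |U|=1: {6}:1  {8}:1
  |U|=2: {2,6}:1  {5,8}:1  {6,8}:2  {7,8}:1
  |U|=3: {2,6,8}:3  {3,5,8}:1  {4,7,8}:1  {5,6,8}:3  {5,7,8}:2  {6,7,8}:3
  |U|=4: {1,4,7,8}:1  {2,5,6,8}:6  {2,6,7,8}:6  {3,5,6,8}:4  {3,5,7,8}:3  {4,5,7,8}:3  {4,6,7,8}:4  {5,6,7,8}:8
  |U|=5: {1,4,5,7,8}:4  {1,4,6,7,8}:5  {2,3,5,6,8}:10  {2,4,6,7,8}:10  {2,5,6,7,8}:20  {3,4,5,7,8}:6  {3,5,6,7,8}:15  {4,5,6,7,8}:15
  |U|=6: {1,2,4,6,7,8}:15  {1,3,4,5,7,8}:10  {1,4,5,6,7,8}:24  {2,3,5,6,7,8}:45  {2,4,5,6,7,8}:45  {3,4,5,6,7,8}:36
  |U|=7: {0,1,3,4,5,7,8}:10  {1,2,4,5,6,7,8}:84  {1,3,4,5,6,7,8}:70  {2,3,4,5,6,7,8}:126
  start at 0(i): 280
  start at 2(c): 80
sum over floor = 360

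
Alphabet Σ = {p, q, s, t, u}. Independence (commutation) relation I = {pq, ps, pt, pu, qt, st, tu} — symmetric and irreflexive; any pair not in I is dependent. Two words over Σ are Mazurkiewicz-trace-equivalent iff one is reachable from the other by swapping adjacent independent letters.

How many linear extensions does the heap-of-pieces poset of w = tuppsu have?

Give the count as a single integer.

#0=t has no predecessor
#1=u has no predecessor
#2=p has no predecessor
#3=p depends on [2:p]
#4=s depends on [1:u]
#5=u depends on [4:s]
sources: [0:t, 1:u, 2:p]
N(rest) = Σ N(rest − s) over sources s of rest; N(one piece) = 1:
  size 1 → [0]=1  [3]=1  [5]=1
  size 2 → [0,3]=2  [0,5]=2  [2,3]=1  [3,5]=2  [4,5]=1
  size 3 → [0,2,3]=3  [0,3,5]=6  [0,4,5]=3  [1,4,5]=1  [2,3,5]=3  [3,4,5]=3
  size 4 → [0,1,4,5]=4  [0,2,3,5]=12  [0,3,4,5]=12  [1,3,4,5]=4  [2,3,4,5]=6
  first=0(t) contributes 10
  first=1(u) contributes 30
  first=2(p) contributes 20
|[w]| = 60

60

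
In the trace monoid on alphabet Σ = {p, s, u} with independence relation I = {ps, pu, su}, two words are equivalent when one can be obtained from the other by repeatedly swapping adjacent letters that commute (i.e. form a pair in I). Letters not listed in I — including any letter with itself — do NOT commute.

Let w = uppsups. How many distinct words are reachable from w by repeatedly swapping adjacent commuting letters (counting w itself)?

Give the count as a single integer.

210

drop 0:u onto floor
drop 1:p onto floor
drop 2:p onto {1:p}
drop 3:s onto floor
drop 4:u onto {0:u}
drop 5:p onto {2:p}
drop 6:s onto {3:s}
ground layer = {0:u, 1:p, 3:s}
drop-orders for the pieces not yet dropped (sum over which currently-grounded one goes next):
  1 to go: {4} 1  {5} 1  {6} 1
  2 to go: {0,4} 1  {2,5} 1  {3,6} 1  {4,5} 2  {4,6} 2  {5,6} 2
  3 to go: {0,4,5} 3  {0,4,6} 3  {1,2,5} 1  {2,4,5} 3  {2,5,6} 3  {3,4,6} 3  {3,5,6} 3  {4,5,6} 6
  4 to go: {0,2,4,5} 6  {0,3,4,6} 6  {0,4,5,6} 12  {1,2,4,5} 4  {1,2,5,6} 4  {2,3,5,6} 6  {2,4,5,6} 12  {3,4,5,6} 12
  5 to go: {0,1,2,4,5} 10  {0,2,4,5,6} 30  {0,3,4,5,6} 30  {1,2,3,5,6} 10  {1,2,4,5,6} 20  {2,3,4,5,6} 30
  if 0:u drops first: 60 orders
  if 1:p drops first: 90 orders
  if 3:s drops first: 60 orders
heap linearizations: 210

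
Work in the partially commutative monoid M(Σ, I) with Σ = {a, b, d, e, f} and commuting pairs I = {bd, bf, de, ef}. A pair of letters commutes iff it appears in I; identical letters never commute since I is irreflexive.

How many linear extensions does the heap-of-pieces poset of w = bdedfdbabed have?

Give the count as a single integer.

105

0(b) covers ∅
1(d) covers ∅
2(e) covers 0:b
3(d) covers 1:d
4(f) covers 3:d
5(d) covers 4:f
6(b) covers 2:e
7(a) covers 5:d, 6:b
8(b) covers 7:a
9(e) covers 8:b
10(d) covers 7:a
floor of heap: 0:b, 1:d
completions by unplaced set U, small U first (add the entries for U minus each lowest piece of U):
  |U|=1: {9}:1  {10}:1
  |U|=2: {8,9}:1  {9,10}:2
  |U|=3: {8,9,10}:3
  |U|=4: {7,8,9,10}:3
  |U|=5: {5,7,8,9,10}:3  {6,7,8,9,10}:3
  |U|=6: {2,6,7,8,9,10}:3  {4,5,7,8,9,10}:3  {5,6,7,8,9,10}:6
  |U|=7: {0,2,6,7,8,9,10}:3  {2,5,6,7,8,9,10}:9  {3,4,5,7,8,9,10}:3  {4,5,6,7,8,9,10}:9
  |U|=8: {0,2,5,6,7,8,9,10}:12  {1,3,4,5,7,8,9,10}:3  {2,4,5,6,7,8,9,10}:18  {3,4,5,6,7,8,9,10}:12
  |U|=9: {0,2,4,5,6,7,8,9,10}:30  {1,3,4,5,6,7,8,9,10}:15  {2,3,4,5,6,7,8,9,10}:30
  start at 0(b): 45
  start at 1(d): 60
sum over floor = 105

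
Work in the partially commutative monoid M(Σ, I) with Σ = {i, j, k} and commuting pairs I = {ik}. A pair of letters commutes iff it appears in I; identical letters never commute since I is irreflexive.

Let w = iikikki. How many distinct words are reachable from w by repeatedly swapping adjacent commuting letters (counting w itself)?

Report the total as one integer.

35

piece 0:i — minimal
piece 1:i rests on {0:i}
piece 2:k — minimal
piece 3:i rests on {1:i}
piece 4:k rests on {2:k}
piece 5:k rests on {4:k}
piece 6:i rests on {3:i}
minimal pieces: {0:i, 2:k}
ways to finish when only these pieces remain (= sum over removing one remaining piece with nothing left below it):
  1 left: {5}→1  {6}→1
  2 left: {3,6}→1  {4,5}→1  {5,6}→2
  3 left: {1,3,6}→1  {2,4,5}→1  {3,5,6}→3  {4,5,6}→3
  4 left: {0,1,3,6}→1  {1,3,5,6}→4  {2,4,5,6}→4  {3,4,5,6}→6
  5 left: {0,1,3,5,6}→5  {1,3,4,5,6}→10  {2,3,4,5,6}→10
  placing 0:i first → 20 extensions
  placing 2:k first → 15 extensions
total linear extensions = 35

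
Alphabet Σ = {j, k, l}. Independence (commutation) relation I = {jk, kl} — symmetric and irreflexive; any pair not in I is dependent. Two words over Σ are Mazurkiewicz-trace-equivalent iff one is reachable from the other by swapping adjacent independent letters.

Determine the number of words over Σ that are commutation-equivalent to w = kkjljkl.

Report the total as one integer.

35

#0=k has no predecessor
#1=k depends on [0:k]
#2=j has no predecessor
#3=l depends on [2:j]
#4=j depends on [3:l]
#5=k depends on [1:k]
#6=l depends on [4:j]
sources: [0:k, 2:j]
N(rest) = Σ N(rest − s) over sources s of rest; N(one piece) = 1:
  size 1 → [5]=1  [6]=1
  size 2 → [1,5]=1  [4,6]=1  [5,6]=2
  size 3 → [0,1,5]=1  [1,5,6]=3  [3,4,6]=1  [4,5,6]=3
  size 4 → [0,1,5,6]=4  [1,4,5,6]=6  [2,3,4,6]=1  [3,4,5,6]=4
  size 5 → [0,1,4,5,6]=10  [1,3,4,5,6]=10  [2,3,4,5,6]=5
  first=0(k) contributes 15
  first=2(j) contributes 20
|[w]| = 35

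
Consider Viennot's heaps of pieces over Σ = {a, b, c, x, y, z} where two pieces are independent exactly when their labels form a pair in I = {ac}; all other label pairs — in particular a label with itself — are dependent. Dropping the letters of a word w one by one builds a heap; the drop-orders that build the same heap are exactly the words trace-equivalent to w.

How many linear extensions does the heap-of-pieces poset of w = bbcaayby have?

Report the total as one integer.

#0=b has no predecessor
#1=b depends on [0:b]
#2=c depends on [1:b]
#3=a depends on [1:b]
#4=a depends on [3:a]
#5=y depends on [2:c, 4:a]
#6=b depends on [5:y]
#7=y depends on [6:b]
sources: [0:b]
N(rest) = Σ N(rest − s) over sources s of rest; N(one piece) = 1:
  size 1 → [7]=1
  size 2 → [6,7]=1
  size 3 → [5,6,7]=1
  size 4 → [2,5,6,7]=1  [4,5,6,7]=1
  size 5 → [2,4,5,6,7]=2  [3,4,5,6,7]=1
  size 6 → [2,3,4,5,6,7]=3
  first=0(b) contributes 3

3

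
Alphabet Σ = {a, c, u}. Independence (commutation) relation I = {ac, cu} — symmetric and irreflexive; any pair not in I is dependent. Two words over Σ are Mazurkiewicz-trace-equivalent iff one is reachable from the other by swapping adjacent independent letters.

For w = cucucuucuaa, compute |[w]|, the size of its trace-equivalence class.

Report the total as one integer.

330

0(c) covers ∅
1(u) covers ∅
2(c) covers 0:c
3(u) covers 1:u
4(c) covers 2:c
5(u) covers 3:u
6(u) covers 5:u
7(c) covers 4:c
8(u) covers 6:u
9(a) covers 8:u
10(a) covers 9:a
floor of heap: 0:c, 1:u
completions by unplaced set U, small U first (add the entries for U minus each lowest piece of U):
  |U|=1: {7}:1  {10}:1
  |U|=2: {4,7}:1  {7,10}:2  {9,10}:1
  |U|=3: {2,4,7}:1  {4,7,10}:3  {7,9,10}:3  {8,9,10}:1
  |U|=4: {0,2,4,7}:1  {2,4,7,10}:4  {4,7,9,10}:6  {6,8,9,10}:1  {7,8,9,10}:4
  |U|=5: {0,2,4,7,10}:5  {2,4,7,9,10}:10  {4,7,8,9,10}:10  {5,6,8,9,10}:1  {6,7,8,9,10}:5
  |U|=6: {0,2,4,7,9,10}:15  {2,4,7,8,9,10}:20  {3,5,6,8,9,10}:1  {4,6,7,8,9,10}:15  {5,6,7,8,9,10}:6
  |U|=7: {0,2,4,7,8,9,10}:35  {1,3,5,6,8,9,10}:1  {2,4,6,7,8,9,10}:35  {3,5,6,7,8,9,10}:7  {4,5,6,7,8,9,10}:21
  |U|=8: {0,2,4,6,7,8,9,10}:70  {1,3,5,6,7,8,9,10}:8  {2,4,5,6,7,8,9,10}:56  {3,4,5,6,7,8,9,10}:28
  |U|=9: {0,2,4,5,6,7,8,9,10}:126  {1,3,4,5,6,7,8,9,10}:36  {2,3,4,5,6,7,8,9,10}:84
  start at 0(c): 120
  start at 1(u): 210
sum over floor = 330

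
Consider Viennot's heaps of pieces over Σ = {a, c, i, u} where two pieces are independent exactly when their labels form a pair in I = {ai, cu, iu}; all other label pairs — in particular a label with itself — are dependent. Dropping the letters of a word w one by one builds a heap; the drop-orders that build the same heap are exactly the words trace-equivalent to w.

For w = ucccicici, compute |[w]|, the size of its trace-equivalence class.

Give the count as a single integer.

9

drop 0:u onto floor
drop 1:c onto floor
drop 2:c onto {1:c}
drop 3:c onto {2:c}
drop 4:i onto {3:c}
drop 5:c onto {4:i}
drop 6:i onto {5:c}
drop 7:c onto {6:i}
drop 8:i onto {7:c}
ground layer = {0:u, 1:c}
drop-orders for the pieces not yet dropped (sum over which currently-grounded one goes next):
  1 to go: {0} 1  {8} 1
  2 to go: {0,8} 2  {7,8} 1
  3 to go: {0,7,8} 3  {6,7,8} 1
  4 to go: {0,6,7,8} 4  {5,6,7,8} 1
  5 to go: {0,5,6,7,8} 5  {4,5,6,7,8} 1
  6 to go: {0,4,5,6,7,8} 6  {3,4,5,6,7,8} 1
  7 to go: {0,3,4,5,6,7,8} 7  {2,3,4,5,6,7,8} 1
  if 0:u drops first: 1 orders
  if 1:c drops first: 8 orders
heap linearizations: 9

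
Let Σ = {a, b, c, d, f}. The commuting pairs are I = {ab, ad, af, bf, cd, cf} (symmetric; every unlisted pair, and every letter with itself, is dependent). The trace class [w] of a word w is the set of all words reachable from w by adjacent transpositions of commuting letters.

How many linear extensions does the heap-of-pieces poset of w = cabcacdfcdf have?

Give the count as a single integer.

196

0(c) covers ∅
1(a) covers 0:c
2(b) covers 0:c
3(c) covers 1:a, 2:b
4(a) covers 3:c
5(c) covers 4:a
6(d) covers 2:b
7(f) covers 6:d
8(c) covers 5:c
9(d) covers 7:f
10(f) covers 9:d
floor of heap: 0:c
completions by unplaced set U, small U first (add the entries for U minus each lowest piece of U):
  |U|=1: {8}:1  {10}:1
  |U|=2: {5,8}:1  {8,10}:2  {9,10}:1
  |U|=3: {4,5,8}:1  {5,8,10}:3  {7,9,10}:1  {8,9,10}:3
  |U|=4: {3,4,5,8}:1  {4,5,8,10}:4  {5,8,9,10}:6  {6,7,9,10}:1  {7,8,9,10}:4
  |U|=5: {1,3,4,5,8}:1  {3,4,5,8,10}:5  {4,5,8,9,10}:10  {5,7,8,9,10}:10  {6,7,8,9,10}:5
  |U|=6: {1,3,4,5,8,10}:6  {3,4,5,8,9,10}:15  {4,5,7,8,9,10}:20  {5,6,7,8,9,10}:15
  |U|=7: {1,3,4,5,8,9,10}:21  {3,4,5,7,8,9,10}:35  {4,5,6,7,8,9,10}:35
  |U|=8: {1,3,4,5,7,8,9,10}:56  {3,4,5,6,7,8,9,10}:70
  |U|=9: {1,3,4,5,6,7,8,9,10}:126  {2,3,4,5,6,7,8,9,10}:70
  start at 0(c): 196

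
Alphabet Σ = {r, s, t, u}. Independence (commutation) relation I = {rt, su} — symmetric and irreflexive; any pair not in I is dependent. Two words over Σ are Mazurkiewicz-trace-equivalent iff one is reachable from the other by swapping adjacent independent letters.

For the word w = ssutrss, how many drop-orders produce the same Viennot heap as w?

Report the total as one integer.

drop 0:s onto floor
drop 1:s onto {0:s}
drop 2:u onto floor
drop 3:t onto {1:s, 2:u}
drop 4:r onto {1:s, 2:u}
drop 5:s onto {3:t, 4:r}
drop 6:s onto {5:s}
ground layer = {0:s, 2:u}
drop-orders for the pieces not yet dropped (sum over which currently-grounded one goes next):
  1 to go: {6} 1
  2 to go: {5,6} 1
  3 to go: {3,5,6} 1  {4,5,6} 1
  4 to go: {3,4,5,6} 2
  5 to go: {1,3,4,5,6} 2  {2,3,4,5,6} 2
  if 0:s drops first: 4 orders
  if 2:u drops first: 2 orders
heap linearizations: 6

6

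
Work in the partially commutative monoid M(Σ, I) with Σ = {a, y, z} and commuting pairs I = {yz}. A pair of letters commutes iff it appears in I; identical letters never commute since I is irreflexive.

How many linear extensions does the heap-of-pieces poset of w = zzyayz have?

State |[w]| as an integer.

6

#0=z has no predecessor
#1=z depends on [0:z]
#2=y has no predecessor
#3=a depends on [1:z, 2:y]
#4=y depends on [3:a]
#5=z depends on [3:a]
sources: [0:z, 2:y]
N(rest) = Σ N(rest − s) over sources s of rest; N(one piece) = 1:
  size 1 → [4]=1  [5]=1
  size 2 → [4,5]=2
  size 3 → [3,4,5]=2
  size 4 → [1,3,4,5]=2  [2,3,4,5]=2
  first=0(z) contributes 4
  first=2(y) contributes 2
|[w]| = 6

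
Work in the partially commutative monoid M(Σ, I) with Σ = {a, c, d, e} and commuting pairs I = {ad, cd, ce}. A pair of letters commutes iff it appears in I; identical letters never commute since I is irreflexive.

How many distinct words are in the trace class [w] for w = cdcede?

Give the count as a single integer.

#0=c has no predecessor
#1=d has no predecessor
#2=c depends on [0:c]
#3=e depends on [1:d]
#4=d depends on [3:e]
#5=e depends on [4:d]
sources: [0:c, 1:d]
N(rest) = Σ N(rest − s) over sources s of rest; N(one piece) = 1:
  size 1 → [2]=1  [5]=1
  size 2 → [0,2]=1  [2,5]=2  [4,5]=1
  size 3 → [0,2,5]=3  [2,4,5]=3  [3,4,5]=1
  size 4 → [0,2,4,5]=6  [1,3,4,5]=1  [2,3,4,5]=4
  first=0(c) contributes 5
  first=1(d) contributes 10
|[w]| = 15

15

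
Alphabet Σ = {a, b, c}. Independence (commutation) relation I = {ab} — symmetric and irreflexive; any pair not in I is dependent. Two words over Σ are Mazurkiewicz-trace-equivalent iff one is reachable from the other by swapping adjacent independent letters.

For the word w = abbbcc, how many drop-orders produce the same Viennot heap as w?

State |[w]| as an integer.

drop 0:a onto floor
drop 1:b onto floor
drop 2:b onto {1:b}
drop 3:b onto {2:b}
drop 4:c onto {0:a, 3:b}
drop 5:c onto {4:c}
ground layer = {0:a, 1:b}
drop-orders for the pieces not yet dropped (sum over which currently-grounded one goes next):
  1 to go: {5} 1
  2 to go: {4,5} 1
  3 to go: {0,4,5} 1  {3,4,5} 1
  4 to go: {0,3,4,5} 2  {2,3,4,5} 1
  if 0:a drops first: 1 orders
  if 1:b drops first: 3 orders
heap linearizations: 4

4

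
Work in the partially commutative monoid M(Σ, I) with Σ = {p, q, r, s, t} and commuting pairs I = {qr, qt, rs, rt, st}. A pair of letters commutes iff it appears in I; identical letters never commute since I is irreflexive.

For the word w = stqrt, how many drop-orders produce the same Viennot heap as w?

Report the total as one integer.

0(s) covers ∅
1(t) covers ∅
2(q) covers 0:s
3(r) covers ∅
4(t) covers 1:t
floor of heap: 0:s, 1:t, 3:r
completions by unplaced set U, small U first (add the entries for U minus each lowest piece of U):
  |U|=1: {2}:1  {3}:1  {4}:1
  |U|=2: {0,2}:1  {1,4}:1  {2,3}:2  {2,4}:2  {3,4}:2
  |U|=3: {0,2,3}:3  {0,2,4}:3  {1,2,4}:3  {1,3,4}:3  {2,3,4}:6
  start at 0(s): 12
  start at 1(t): 12
  start at 3(r): 6
sum over floor = 30

30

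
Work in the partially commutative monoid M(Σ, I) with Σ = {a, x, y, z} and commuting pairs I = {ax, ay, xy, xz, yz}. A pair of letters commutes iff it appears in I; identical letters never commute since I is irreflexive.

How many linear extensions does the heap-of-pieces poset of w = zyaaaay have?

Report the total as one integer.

drop 0:z onto floor
drop 1:y onto floor
drop 2:a onto {0:z}
drop 3:a onto {2:a}
drop 4:a onto {3:a}
drop 5:a onto {4:a}
drop 6:y onto {1:y}
ground layer = {0:z, 1:y}
drop-orders for the pieces not yet dropped (sum over which currently-grounded one goes next):
  1 to go: {5} 1  {6} 1
  2 to go: {1,6} 1  {4,5} 1  {5,6} 2
  3 to go: {1,5,6} 3  {3,4,5} 1  {4,5,6} 3
  4 to go: {1,4,5,6} 6  {2,3,4,5} 1  {3,4,5,6} 4
  5 to go: {0,2,3,4,5} 1  {1,3,4,5,6} 10  {2,3,4,5,6} 5
  if 0:z drops first: 15 orders
  if 1:y drops first: 6 orders
heap linearizations: 21

21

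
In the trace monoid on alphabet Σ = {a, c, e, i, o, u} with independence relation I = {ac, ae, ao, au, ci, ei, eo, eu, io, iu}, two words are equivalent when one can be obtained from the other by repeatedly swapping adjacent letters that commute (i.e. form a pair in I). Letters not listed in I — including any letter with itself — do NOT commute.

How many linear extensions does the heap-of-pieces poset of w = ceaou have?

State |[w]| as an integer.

#0=c has no predecessor
#1=e depends on [0:c]
#2=a has no predecessor
#3=o depends on [0:c]
#4=u depends on [3:o]
sources: [0:c, 2:a]
N(rest) = Σ N(rest − s) over sources s of rest; N(one piece) = 1:
  size 1 → [1]=1  [2]=1  [4]=1
  size 2 → [1,2]=2  [1,4]=2  [2,4]=2  [3,4]=1
  size 3 → [1,2,4]=6  [1,3,4]=3  [2,3,4]=3
  first=0(c) contributes 12
  first=2(a) contributes 3
|[w]| = 15

15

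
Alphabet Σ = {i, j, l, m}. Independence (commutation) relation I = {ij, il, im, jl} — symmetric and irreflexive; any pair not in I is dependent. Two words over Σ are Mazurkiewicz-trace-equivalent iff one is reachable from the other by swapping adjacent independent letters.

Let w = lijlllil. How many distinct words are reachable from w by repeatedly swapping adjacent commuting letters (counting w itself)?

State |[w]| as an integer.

168

piece 0:l — minimal
piece 1:i — minimal
piece 2:j — minimal
piece 3:l rests on {0:l}
piece 4:l rests on {3:l}
piece 5:l rests on {4:l}
piece 6:i rests on {1:i}
piece 7:l rests on {5:l}
minimal pieces: {0:l, 1:i, 2:j}
ways to finish when only these pieces remain (= sum over removing one remaining piece with nothing left below it):
  1 left: {2}→1  {6}→1  {7}→1
  2 left: {1,6}→1  {2,6}→2  {2,7}→2  {5,7}→1  {6,7}→2
  3 left: {1,2,6}→3  {1,6,7}→3  {2,5,7}→3  {2,6,7}→6  {4,5,7}→1  {5,6,7}→3
  4 left: {1,2,6,7}→12  {1,5,6,7}→6  {2,4,5,7}→4  {2,5,6,7}→12  {3,4,5,7}→1  {4,5,6,7}→4
  5 left: {0,3,4,5,7}→1  {1,2,5,6,7}→30  {1,4,5,6,7}→10  {2,3,4,5,7}→5  {2,4,5,6,7}→20  {3,4,5,6,7}→5
  6 left: {0,2,3,4,5,7}→6  {0,3,4,5,6,7}→6  {1,2,4,5,6,7}→60  {1,3,4,5,6,7}→15  {2,3,4,5,6,7}→30
  placing 0:l first → 105 extensions
  placing 1:i first → 42 extensions
  placing 2:j first → 21 extensions
total linear extensions = 168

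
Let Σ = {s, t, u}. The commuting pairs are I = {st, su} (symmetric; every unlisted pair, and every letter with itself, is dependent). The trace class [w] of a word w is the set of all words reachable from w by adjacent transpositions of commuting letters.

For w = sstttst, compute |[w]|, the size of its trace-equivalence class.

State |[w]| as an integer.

35

0(s) covers ∅
1(s) covers 0:s
2(t) covers ∅
3(t) covers 2:t
4(t) covers 3:t
5(s) covers 1:s
6(t) covers 4:t
floor of heap: 0:s, 2:t
completions by unplaced set U, small U first (add the entries for U minus each lowest piece of U):
  |U|=1: {5}:1  {6}:1
  |U|=2: {1,5}:1  {4,6}:1  {5,6}:2
  |U|=3: {0,1,5}:1  {1,5,6}:3  {3,4,6}:1  {4,5,6}:3
  |U|=4: {0,1,5,6}:4  {1,4,5,6}:6  {2,3,4,6}:1  {3,4,5,6}:4
  |U|=5: {0,1,4,5,6}:10  {1,3,4,5,6}:10  {2,3,4,5,6}:5
  start at 0(s): 15
  start at 2(t): 20
sum over floor = 35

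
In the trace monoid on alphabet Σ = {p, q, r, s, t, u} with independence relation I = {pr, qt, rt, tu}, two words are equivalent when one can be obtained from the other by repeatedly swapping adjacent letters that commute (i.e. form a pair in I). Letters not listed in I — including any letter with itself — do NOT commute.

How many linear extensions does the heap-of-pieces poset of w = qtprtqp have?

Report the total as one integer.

piece 0:q — minimal
piece 1:t — minimal
piece 2:p rests on {0:q, 1:t}
piece 3:r rests on {0:q}
piece 4:t rests on {2:p}
piece 5:q rests on {2:p, 3:r}
piece 6:p rests on {4:t, 5:q}
minimal pieces: {0:q, 1:t}
ways to finish when only these pieces remain (= sum over removing one remaining piece with nothing left below it):
  1 left: {6}→1
  2 left: {4,6}→1  {5,6}→1
  3 left: {3,5,6}→1  {4,5,6}→2
  4 left: {2,4,5,6}→2  {3,4,5,6}→3
  5 left: {1,2,4,5,6}→2  {2,3,4,5,6}→5
  placing 0:q first → 7 extensions
  placing 1:t first → 5 extensions
total linear extensions = 12

12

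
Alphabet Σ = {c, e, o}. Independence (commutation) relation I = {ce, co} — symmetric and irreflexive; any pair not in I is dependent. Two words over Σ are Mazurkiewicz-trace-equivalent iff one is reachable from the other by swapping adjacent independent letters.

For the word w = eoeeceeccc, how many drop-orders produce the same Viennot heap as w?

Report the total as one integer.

#0=e has no predecessor
#1=o depends on [0:e]
#2=e depends on [1:o]
#3=e depends on [2:e]
#4=c has no predecessor
#5=e depends on [3:e]
#6=e depends on [5:e]
#7=c depends on [4:c]
#8=c depends on [7:c]
#9=c depends on [8:c]
sources: [0:e, 4:c]
N(rest) = Σ N(rest − s) over sources s of rest; N(one piece) = 1:
  size 1 → [6]=1  [9]=1
  size 2 → [5,6]=1  [6,9]=2  [8,9]=1
  size 3 → [3,5,6]=1  [5,6,9]=3  [6,8,9]=3  [7,8,9]=1
  size 4 → [2,3,5,6]=1  [3,5,6,9]=4  [4,7,8,9]=1  [5,6,8,9]=6  [6,7,8,9]=4
  size 5 → [1,2,3,5,6]=1  [2,3,5,6,9]=5  [3,5,6,8,9]=10  [4,6,7,8,9]=5  [5,6,7,8,9]=10
  size 6 → [0,1,2,3,5,6]=1  [1,2,3,5,6,9]=6  [2,3,5,6,8,9]=15  [3,5,6,7,8,9]=20  [4,5,6,7,8,9]=15
  size 7 → [0,1,2,3,5,6,9]=7  [1,2,3,5,6,8,9]=21  [2,3,5,6,7,8,9]=35  [3,4,5,6,7,8,9]=35
  size 8 → [0,1,2,3,5,6,8,9]=28  [1,2,3,5,6,7,8,9]=56  [2,3,4,5,6,7,8,9]=70
  first=0(e) contributes 126
  first=4(c) contributes 84
|[w]| = 210

210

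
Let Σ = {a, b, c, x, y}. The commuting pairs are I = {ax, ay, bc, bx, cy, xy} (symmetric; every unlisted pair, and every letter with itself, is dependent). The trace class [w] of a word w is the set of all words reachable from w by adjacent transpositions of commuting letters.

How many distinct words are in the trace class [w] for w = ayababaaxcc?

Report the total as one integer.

27

#0=a has no predecessor
#1=y has no predecessor
#2=a depends on [0:a]
#3=b depends on [1:y, 2:a]
#4=a depends on [3:b]
#5=b depends on [4:a]
#6=a depends on [5:b]
#7=a depends on [6:a]
#8=x has no predecessor
#9=c depends on [7:a, 8:x]
#10=c depends on [9:c]
sources: [0:a, 1:y, 8:x]
N(rest) = Σ N(rest − s) over sources s of rest; N(one piece) = 1:
  size 1 → [10]=1
  size 2 → [9,10]=1
  size 3 → [7,9,10]=1  [8,9,10]=1
  size 4 → [6,7,9,10]=1  [7,8,9,10]=2
  size 5 → [5,6,7,9,10]=1  [6,7,8,9,10]=3
  size 6 → [4,5,6,7,9,10]=1  [5,6,7,8,9,10]=4
  size 7 → [3,4,5,6,7,9,10]=1  [4,5,6,7,8,9,10]=5
  size 8 → [1,3,4,5,6,7,9,10]=1  [2,3,4,5,6,7,9,10]=1  [3,4,5,6,7,8,9,10]=6
  size 9 → [0,2,3,4,5,6,7,9,10]=1  [1,2,3,4,5,6,7,9,10]=2  [1,3,4,5,6,7,8,9,10]=7  [2,3,4,5,6,7,8,9,10]=7
  first=0(a) contributes 16
  first=1(y) contributes 8
  first=8(x) contributes 3
|[w]| = 27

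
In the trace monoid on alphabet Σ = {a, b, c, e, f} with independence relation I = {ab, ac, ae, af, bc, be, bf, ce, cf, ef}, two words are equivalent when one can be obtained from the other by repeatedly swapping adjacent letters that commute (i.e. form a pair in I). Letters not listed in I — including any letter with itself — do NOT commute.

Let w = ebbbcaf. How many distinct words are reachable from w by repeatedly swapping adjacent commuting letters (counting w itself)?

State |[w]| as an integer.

840

0(e) covers ∅
1(b) covers ∅
2(b) covers 1:b
3(b) covers 2:b
4(c) covers ∅
5(a) covers ∅
6(f) covers ∅
floor of heap: 0:e, 1:b, 4:c, 5:a, 6:f
completions by unplaced set U, small U first (add the entries for U minus each lowest piece of U):
  |U|=1: {0}:1  {3}:1  {4}:1  {5}:1  {6}:1
  |U|=2: {0,3}:2  {0,4}:2  {0,5}:2  {0,6}:2  {2,3}:1  {3,4}:2  {3,5}:2  {3,6}:2  {4,5}:2  {4,6}:2  {5,6}:2
  |U|=3: {0,2,3}:3  {0,3,4}:6  {0,3,5}:6  {0,3,6}:6  {0,4,5}:6  {0,4,6}:6  {0,5,6}:6  {1,2,3}:1  {2,3,4}:3  {2,3,5}:3  {2,3,6}:3  {3,4,5}:6  {3,4,6}:6  {3,5,6}:6  {4,5,6}:6
  |U|=4: {0,1,2,3}:4  {0,2,3,4}:12  {0,2,3,5}:12  {0,2,3,6}:12  {0,3,4,5}:24  {0,3,4,6}:24  {0,3,5,6}:24  {0,4,5,6}:24  {1,2,3,4}:4  {1,2,3,5}:4  {1,2,3,6}:4  {2,3,4,5}:12  {2,3,4,6}:12  {2,3,5,6}:12  {3,4,5,6}:24
  |U|=5: {0,1,2,3,4}:20  {0,1,2,3,5}:20  {0,1,2,3,6}:20  {0,2,3,4,5}:60  {0,2,3,4,6}:60  {0,2,3,5,6}:60  {0,3,4,5,6}:120  {1,2,3,4,5}:20  {1,2,3,4,6}:20  {1,2,3,5,6}:20  {2,3,4,5,6}:60
  start at 0(e): 120
  start at 1(b): 360
  start at 4(c): 120
  start at 5(a): 120
  start at 6(f): 120
sum over floor = 840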